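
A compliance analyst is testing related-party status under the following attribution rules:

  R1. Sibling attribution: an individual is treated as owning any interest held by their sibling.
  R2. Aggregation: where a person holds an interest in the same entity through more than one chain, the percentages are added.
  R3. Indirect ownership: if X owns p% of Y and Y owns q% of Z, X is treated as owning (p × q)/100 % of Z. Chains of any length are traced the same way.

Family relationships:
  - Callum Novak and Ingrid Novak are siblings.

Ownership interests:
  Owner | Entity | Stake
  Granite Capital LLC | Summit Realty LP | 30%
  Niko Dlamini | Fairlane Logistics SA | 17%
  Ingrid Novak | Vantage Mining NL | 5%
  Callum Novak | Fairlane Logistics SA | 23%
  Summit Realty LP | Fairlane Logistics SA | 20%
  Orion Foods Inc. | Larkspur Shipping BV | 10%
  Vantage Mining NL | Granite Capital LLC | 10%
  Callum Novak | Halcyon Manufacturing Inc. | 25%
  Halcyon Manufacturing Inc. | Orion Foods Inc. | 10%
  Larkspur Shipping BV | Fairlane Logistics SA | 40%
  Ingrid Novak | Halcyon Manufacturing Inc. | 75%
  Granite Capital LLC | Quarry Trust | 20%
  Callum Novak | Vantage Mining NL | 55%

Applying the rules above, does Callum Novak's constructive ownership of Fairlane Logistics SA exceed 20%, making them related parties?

Yes

By sibling attribution (R1), Callum Novak is treated as also owning Ingrid Novak's interest in Halcyon Manufacturing Inc, giving 25% + 75% = 100%.
By sibling attribution (R1), Callum Novak is treated as also owning Ingrid Novak's interest in Vantage Mining NL, giving 55% + 5% = 60%.
Chain via Halcyon Manufacturing Inc. → Orion Foods Inc. → Larkspur Shipping BV (R3): 100% × 10% × 10% × 40% = 0.4% of Fairlane Logistics SA.
Chain via Vantage Mining NL → Granite Capital LLC → Summit Realty LP (R3): 60% × 10% × 30% × 20% = 0.36% of Fairlane Logistics SA.
Direct interest in Fairlane Logistics SA: 23%.
Aggregating (R2): 0.4% + 0.36% + 23% = 23.76%.
23.76% exceeds the 20% threshold, so Callum is a related party to Fairlane Logistics SA.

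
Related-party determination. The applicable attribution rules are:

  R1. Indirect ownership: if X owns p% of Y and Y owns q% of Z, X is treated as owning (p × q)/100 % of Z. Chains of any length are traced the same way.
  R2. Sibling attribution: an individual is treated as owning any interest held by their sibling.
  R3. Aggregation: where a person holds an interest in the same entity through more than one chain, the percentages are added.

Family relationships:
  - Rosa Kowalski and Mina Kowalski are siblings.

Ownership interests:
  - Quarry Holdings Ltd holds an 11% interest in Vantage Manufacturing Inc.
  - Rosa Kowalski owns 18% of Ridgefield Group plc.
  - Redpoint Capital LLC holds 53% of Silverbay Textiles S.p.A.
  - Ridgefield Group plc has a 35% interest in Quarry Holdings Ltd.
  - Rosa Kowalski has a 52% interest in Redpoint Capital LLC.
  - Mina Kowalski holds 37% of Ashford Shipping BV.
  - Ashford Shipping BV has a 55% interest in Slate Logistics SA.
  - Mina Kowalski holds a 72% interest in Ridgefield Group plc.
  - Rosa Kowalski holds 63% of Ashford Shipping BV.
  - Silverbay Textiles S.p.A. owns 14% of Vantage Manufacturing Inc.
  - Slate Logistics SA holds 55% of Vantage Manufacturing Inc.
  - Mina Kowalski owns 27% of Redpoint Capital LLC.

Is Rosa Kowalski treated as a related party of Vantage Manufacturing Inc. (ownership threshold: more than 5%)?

By sibling attribution (R2), Rosa Kowalski is treated as also owning Mina Kowalski's interest in Redpoint Capital LLC, giving 52% + 27% = 79%.
By sibling attribution (R2), Rosa Kowalski is treated as also owning Mina Kowalski's interest in Ridgefield Group plc, giving 18% + 72% = 90%.
By sibling attribution (R2), Rosa Kowalski is treated as also owning Mina Kowalski's interest in Ashford Shipping BV, giving 63% + 37% = 100%.
Chain via Redpoint Capital LLC → Silverbay Textiles S.p.A. (R1): 79% × 53% × 14% = 5.8618% of Vantage Manufacturing Inc.
Chain via Ridgefield Group plc → Quarry Holdings Ltd (R1): 90% × 35% × 11% = 3.465% of Vantage Manufacturing Inc.
Chain via Ashford Shipping BV → Slate Logistics SA (R1): 100% × 55% × 55% = 30.25% of Vantage Manufacturing Inc.
Aggregating (R3): 5.8618% + 3.465% + 30.25% = 39.5768%.
39.5768% exceeds the 5% threshold, so Rosa is a related party to Vantage Manufacturing Inc.

Yes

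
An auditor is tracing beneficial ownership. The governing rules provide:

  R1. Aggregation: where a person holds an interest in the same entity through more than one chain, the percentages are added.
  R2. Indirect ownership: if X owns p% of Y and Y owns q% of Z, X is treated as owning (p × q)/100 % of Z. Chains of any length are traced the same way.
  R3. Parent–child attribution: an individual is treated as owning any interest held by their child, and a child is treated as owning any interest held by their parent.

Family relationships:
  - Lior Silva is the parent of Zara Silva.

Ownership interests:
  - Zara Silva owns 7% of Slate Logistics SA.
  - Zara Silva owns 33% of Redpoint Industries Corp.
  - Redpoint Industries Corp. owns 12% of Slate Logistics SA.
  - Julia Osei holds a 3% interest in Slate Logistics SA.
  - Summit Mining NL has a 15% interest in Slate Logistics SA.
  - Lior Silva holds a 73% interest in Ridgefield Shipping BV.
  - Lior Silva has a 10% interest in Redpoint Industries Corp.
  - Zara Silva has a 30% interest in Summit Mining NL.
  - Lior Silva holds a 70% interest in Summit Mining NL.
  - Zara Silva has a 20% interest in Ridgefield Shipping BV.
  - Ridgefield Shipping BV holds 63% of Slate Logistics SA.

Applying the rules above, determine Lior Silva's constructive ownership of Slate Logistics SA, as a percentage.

85.75%

By parent–child attribution (R3), Lior Silva is treated as also owning Zara Silva's interest in Ridgefield Shipping BV, giving 73% + 20% = 93%.
By parent–child attribution (R3), Lior Silva is treated as also owning Zara Silva's interest in Summit Mining NL, giving 70% + 30% = 100%.
By parent–child attribution (R3), Lior Silva is treated as also owning Zara Silva's interest in Redpoint Industries Corp, giving 10% + 33% = 43%.
By parent–child attribution (R3), Lior Silva is treated as owning Zara Silva's 7% interest in Slate Logistics SA.
Chain via Ridgefield Shipping BV (R2): 93% × 63% = 58.59% of Slate Logistics SA.
Chain via Summit Mining NL (R2): 100% × 15% = 15% of Slate Logistics SA.
Chain via Redpoint Industries Corp. (R2): 43% × 12% = 5.16% of Slate Logistics SA.
Direct interest in Slate Logistics SA: 7%.
Aggregating (R1): 58.59% + 15% + 5.16% + 7% = 85.75%.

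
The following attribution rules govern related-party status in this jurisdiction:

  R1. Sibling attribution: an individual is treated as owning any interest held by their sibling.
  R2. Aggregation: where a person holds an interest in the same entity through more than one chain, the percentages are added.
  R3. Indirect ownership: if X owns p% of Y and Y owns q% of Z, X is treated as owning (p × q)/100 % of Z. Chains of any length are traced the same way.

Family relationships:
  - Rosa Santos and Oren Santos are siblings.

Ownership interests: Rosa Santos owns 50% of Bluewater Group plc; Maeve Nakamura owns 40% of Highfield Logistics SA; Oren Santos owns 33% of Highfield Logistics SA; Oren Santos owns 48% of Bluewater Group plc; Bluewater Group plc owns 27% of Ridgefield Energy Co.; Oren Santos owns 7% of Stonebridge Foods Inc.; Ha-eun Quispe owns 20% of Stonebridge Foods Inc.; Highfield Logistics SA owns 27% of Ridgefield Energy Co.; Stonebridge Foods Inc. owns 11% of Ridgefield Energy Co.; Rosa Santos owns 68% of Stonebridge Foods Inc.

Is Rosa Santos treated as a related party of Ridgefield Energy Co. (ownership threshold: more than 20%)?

Yes

By sibling attribution (R1), Rosa Santos is treated as also owning Oren Santos's interest in Stonebridge Foods Inc, giving 68% + 7% = 75%.
By sibling attribution (R1), Rosa Santos is treated as also owning Oren Santos's interest in Bluewater Group plc, giving 50% + 48% = 98%.
By sibling attribution (R1), Rosa Santos is treated as owning Oren Santos's 33% interest in Highfield Logistics SA.
Chain via Stonebridge Foods Inc. (R3): 75% × 11% = 8.25% of Ridgefield Energy Co.
Chain via Bluewater Group plc (R3): 98% × 27% = 26.46% of Ridgefield Energy Co.
Chain via Highfield Logistics SA (R3): 33% × 27% = 8.91% of Ridgefield Energy Co.
Aggregating (R2): 8.25% + 26.46% + 8.91% = 43.62%.
43.62% exceeds the 20% threshold, so Rosa is a related party to Ridgefield Energy Co.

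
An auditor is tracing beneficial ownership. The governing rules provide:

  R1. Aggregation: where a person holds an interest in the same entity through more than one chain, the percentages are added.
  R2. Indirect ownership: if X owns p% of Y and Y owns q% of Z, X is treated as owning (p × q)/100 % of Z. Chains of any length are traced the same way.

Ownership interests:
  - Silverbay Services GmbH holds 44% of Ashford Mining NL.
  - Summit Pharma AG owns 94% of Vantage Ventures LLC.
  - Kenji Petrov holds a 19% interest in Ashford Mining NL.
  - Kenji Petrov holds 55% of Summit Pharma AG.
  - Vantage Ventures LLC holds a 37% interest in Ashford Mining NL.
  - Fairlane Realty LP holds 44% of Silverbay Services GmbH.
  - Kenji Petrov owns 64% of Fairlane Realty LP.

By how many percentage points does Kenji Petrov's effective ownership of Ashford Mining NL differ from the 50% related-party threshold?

Chain via Fairlane Realty LP → Silverbay Services GmbH (R2): 64% × 44% × 44% = 12.3904% of Ashford Mining NL.
Chain via Summit Pharma AG → Vantage Ventures LLC (R2): 55% × 94% × 37% = 19.129% of Ashford Mining NL.
Direct interest in Ashford Mining NL: 19%.
Aggregating (R1): 12.3904% + 19.129% + 19% = 50.5194%.
50.5194% exceeds the 50% threshold by 0.5194 percentage points.

0.5194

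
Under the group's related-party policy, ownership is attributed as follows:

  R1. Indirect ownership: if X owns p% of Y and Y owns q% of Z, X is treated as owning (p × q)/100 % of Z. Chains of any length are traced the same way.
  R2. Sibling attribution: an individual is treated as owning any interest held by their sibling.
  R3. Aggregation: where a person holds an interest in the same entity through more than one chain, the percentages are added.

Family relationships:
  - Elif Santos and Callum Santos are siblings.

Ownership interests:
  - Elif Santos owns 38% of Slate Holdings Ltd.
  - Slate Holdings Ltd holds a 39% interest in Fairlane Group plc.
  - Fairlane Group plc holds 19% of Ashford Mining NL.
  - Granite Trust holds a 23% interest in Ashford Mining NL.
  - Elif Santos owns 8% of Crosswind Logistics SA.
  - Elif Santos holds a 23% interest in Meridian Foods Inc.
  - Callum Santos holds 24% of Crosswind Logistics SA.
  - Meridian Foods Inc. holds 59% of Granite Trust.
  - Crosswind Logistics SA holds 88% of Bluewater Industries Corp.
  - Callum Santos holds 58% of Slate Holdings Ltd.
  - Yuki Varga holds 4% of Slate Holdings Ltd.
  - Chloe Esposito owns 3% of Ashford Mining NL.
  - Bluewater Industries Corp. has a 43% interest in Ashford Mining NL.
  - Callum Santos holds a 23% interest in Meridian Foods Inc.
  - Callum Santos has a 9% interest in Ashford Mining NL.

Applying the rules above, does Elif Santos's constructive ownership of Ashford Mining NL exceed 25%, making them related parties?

By sibling attribution (R2), Elif Santos is treated as also owning Callum Santos's interest in Slate Holdings Ltd, giving 38% + 58% = 96%.
By sibling attribution (R2), Elif Santos is treated as also owning Callum Santos's interest in Crosswind Logistics SA, giving 8% + 24% = 32%.
By sibling attribution (R2), Elif Santos is treated as also owning Callum Santos's interest in Meridian Foods Inc, giving 23% + 23% = 46%.
By sibling attribution (R2), Elif Santos is treated as owning Callum Santos's 9% interest in Ashford Mining NL.
Chain via Slate Holdings Ltd → Fairlane Group plc (R1): 96% × 39% × 19% = 7.1136% of Ashford Mining NL.
Chain via Crosswind Logistics SA → Bluewater Industries Corp. (R1): 32% × 88% × 43% = 12.1088% of Ashford Mining NL.
Chain via Meridian Foods Inc. → Granite Trust (R1): 46% × 59% × 23% = 6.2422% of Ashford Mining NL.
Direct interest in Ashford Mining NL: 9%.
Aggregating (R3): 7.1136% + 12.1088% + 6.2422% + 9% = 34.4646%.
34.4646% exceeds the 25% threshold, so Elif is a related party to Ashford Mining NL.

Yes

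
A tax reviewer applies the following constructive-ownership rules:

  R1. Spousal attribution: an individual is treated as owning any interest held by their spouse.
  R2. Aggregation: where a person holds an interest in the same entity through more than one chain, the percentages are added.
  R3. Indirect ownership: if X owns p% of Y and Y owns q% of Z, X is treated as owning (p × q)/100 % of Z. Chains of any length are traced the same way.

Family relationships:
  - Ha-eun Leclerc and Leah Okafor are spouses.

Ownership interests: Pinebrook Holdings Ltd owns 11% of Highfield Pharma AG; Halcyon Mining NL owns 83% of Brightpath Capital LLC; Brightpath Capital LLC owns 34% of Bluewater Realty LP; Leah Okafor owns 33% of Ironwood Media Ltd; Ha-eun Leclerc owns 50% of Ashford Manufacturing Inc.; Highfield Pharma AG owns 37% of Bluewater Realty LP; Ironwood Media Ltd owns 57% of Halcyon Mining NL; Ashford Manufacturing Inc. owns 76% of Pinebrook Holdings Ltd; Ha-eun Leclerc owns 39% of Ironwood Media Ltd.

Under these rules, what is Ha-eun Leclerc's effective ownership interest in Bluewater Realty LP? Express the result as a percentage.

By spousal attribution (R1), Ha-eun Leclerc is treated as also owning Leah Okafor's interest in Ironwood Media Ltd, giving 39% + 33% = 72%.
Chain via Ironwood Media Ltd → Halcyon Mining NL → Brightpath Capital LLC (R3): 72% × 57% × 83% × 34% = 11.581488% of Bluewater Realty LP.
Chain via Ashford Manufacturing Inc. → Pinebrook Holdings Ltd → Highfield Pharma AG (R3): 50% × 76% × 11% × 37% = 1.5466% of Bluewater Realty LP.
Aggregating (R2): 11.581488% + 1.5466% = 13.128088%.

13.128088%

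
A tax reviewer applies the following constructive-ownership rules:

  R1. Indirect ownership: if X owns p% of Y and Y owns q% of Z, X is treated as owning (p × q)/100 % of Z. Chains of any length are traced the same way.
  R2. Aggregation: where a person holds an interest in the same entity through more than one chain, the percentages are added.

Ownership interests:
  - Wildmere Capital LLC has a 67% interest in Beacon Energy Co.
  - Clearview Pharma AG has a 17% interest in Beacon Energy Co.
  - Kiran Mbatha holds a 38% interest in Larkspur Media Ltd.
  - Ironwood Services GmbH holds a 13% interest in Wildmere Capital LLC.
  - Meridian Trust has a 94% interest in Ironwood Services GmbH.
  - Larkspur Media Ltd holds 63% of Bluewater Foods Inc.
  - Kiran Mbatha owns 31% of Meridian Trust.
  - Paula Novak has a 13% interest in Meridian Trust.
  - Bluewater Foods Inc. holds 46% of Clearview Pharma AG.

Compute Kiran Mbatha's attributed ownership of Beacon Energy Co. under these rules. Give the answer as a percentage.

Chain via Larkspur Media Ltd → Bluewater Foods Inc. → Clearview Pharma AG (R1): 38% × 63% × 46% × 17% = 1.872108% of Beacon Energy Co.
Chain via Meridian Trust → Ironwood Services GmbH → Wildmere Capital LLC (R1): 31% × 94% × 13% × 67% = 2.538094% of Beacon Energy Co.
Aggregating (R2): 1.872108% + 2.538094% = 4.410202%.

4.410202%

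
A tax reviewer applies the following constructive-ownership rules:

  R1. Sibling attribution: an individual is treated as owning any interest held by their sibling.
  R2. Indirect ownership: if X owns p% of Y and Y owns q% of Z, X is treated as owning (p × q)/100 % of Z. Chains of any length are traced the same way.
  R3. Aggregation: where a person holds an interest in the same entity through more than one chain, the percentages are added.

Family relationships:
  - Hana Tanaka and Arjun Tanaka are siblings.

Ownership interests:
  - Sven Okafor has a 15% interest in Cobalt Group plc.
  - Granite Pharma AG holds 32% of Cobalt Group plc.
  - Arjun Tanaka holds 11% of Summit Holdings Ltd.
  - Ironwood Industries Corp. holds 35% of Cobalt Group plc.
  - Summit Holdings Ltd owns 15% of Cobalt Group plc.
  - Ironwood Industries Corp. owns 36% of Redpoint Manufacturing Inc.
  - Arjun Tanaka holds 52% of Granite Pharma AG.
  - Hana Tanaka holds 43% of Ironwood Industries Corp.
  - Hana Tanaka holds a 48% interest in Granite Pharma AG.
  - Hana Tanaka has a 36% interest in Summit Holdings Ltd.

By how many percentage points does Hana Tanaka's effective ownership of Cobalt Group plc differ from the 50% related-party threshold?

4.1

By sibling attribution (R1), Hana Tanaka is treated as also owning Arjun Tanaka's interest in Summit Holdings Ltd, giving 36% + 11% = 47%.
By sibling attribution (R1), Hana Tanaka is treated as also owning Arjun Tanaka's interest in Granite Pharma AG, giving 48% + 52% = 100%.
Chain via Summit Holdings Ltd (R2): 47% × 15% = 7.05% of Cobalt Group plc.
Chain via Ironwood Industries Corp. (R2): 43% × 35% = 15.05% of Cobalt Group plc.
Chain via Granite Pharma AG (R2): 100% × 32% = 32% of Cobalt Group plc.
Aggregating (R3): 7.05% + 15.05% + 32% = 54.1%.
54.1% exceeds the 50% threshold by 4.1 percentage points.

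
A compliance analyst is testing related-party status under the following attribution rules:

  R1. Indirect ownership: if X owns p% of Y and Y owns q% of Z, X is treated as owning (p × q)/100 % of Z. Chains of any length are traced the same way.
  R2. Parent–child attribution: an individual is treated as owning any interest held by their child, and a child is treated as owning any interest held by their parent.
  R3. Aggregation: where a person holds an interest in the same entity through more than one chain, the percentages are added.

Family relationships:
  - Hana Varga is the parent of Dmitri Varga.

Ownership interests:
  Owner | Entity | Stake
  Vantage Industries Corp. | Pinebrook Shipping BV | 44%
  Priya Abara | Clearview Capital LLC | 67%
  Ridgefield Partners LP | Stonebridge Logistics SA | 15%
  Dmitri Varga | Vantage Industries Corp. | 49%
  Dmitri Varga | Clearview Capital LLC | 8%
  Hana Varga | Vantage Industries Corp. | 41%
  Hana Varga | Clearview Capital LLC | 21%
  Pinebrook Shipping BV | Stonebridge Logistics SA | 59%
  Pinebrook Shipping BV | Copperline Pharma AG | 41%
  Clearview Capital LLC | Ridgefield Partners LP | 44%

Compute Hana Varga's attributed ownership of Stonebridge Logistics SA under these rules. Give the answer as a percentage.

By parent–child attribution (R2), Hana Varga is treated as also owning Dmitri Varga's interest in Clearview Capital LLC, giving 21% + 8% = 29%.
By parent–child attribution (R2), Hana Varga is treated as also owning Dmitri Varga's interest in Vantage Industries Corp, giving 41% + 49% = 90%.
Chain via Clearview Capital LLC → Ridgefield Partners LP (R1): 29% × 44% × 15% = 1.914% of Stonebridge Logistics SA.
Chain via Vantage Industries Corp. → Pinebrook Shipping BV (R1): 90% × 44% × 59% = 23.364% of Stonebridge Logistics SA.
Aggregating (R3): 1.914% + 23.364% = 25.278%.

25.278%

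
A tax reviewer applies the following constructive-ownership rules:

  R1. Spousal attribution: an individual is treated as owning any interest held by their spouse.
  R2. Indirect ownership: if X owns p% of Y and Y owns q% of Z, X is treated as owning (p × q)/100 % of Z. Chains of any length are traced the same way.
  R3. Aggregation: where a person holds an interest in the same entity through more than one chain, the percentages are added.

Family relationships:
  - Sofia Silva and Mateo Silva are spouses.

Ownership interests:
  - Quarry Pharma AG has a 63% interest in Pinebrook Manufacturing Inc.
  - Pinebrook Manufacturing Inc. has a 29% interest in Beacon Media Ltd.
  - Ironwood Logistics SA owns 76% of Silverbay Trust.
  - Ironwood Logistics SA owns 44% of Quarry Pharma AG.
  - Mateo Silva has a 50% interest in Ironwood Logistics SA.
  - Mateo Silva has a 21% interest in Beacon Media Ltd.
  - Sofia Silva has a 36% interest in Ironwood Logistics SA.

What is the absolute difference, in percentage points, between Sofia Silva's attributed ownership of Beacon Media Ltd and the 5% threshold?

22.913368

By spousal attribution (R1), Sofia Silva is treated as also owning Mateo Silva's interest in Ironwood Logistics SA, giving 36% + 50% = 86%.
By spousal attribution (R1), Sofia Silva is treated as owning Mateo Silva's 21% interest in Beacon Media Ltd.
Chain via Ironwood Logistics SA → Quarry Pharma AG → Pinebrook Manufacturing Inc. (R2): 86% × 44% × 63% × 29% = 6.913368% of Beacon Media Ltd.
Direct interest in Beacon Media Ltd: 21%.
Aggregating (R3): 6.913368% + 21% = 27.913368%.
27.913368% exceeds the 5% threshold by 22.913368 percentage points.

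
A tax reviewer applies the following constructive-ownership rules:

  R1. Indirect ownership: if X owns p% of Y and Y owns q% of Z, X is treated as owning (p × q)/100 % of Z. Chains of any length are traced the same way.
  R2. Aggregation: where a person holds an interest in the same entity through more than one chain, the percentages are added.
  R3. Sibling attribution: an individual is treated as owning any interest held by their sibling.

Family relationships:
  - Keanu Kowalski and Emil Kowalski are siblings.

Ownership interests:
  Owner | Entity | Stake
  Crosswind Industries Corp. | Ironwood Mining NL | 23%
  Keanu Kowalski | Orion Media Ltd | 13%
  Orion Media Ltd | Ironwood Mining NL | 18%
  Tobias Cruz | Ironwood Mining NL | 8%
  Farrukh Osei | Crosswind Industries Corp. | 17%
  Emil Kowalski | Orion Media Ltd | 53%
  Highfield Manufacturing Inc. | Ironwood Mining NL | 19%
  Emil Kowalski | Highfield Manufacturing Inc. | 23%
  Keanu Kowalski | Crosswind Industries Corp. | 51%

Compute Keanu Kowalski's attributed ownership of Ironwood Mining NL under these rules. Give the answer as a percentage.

By sibling attribution (R3), Keanu Kowalski is treated as also owning Emil Kowalski's interest in Orion Media Ltd, giving 13% + 53% = 66%.
By sibling attribution (R3), Keanu Kowalski is treated as owning Emil Kowalski's 23% interest in Highfield Manufacturing Inc.
Chain via Crosswind Industries Corp. (R1): 51% × 23% = 11.73% of Ironwood Mining NL.
Chain via Orion Media Ltd (R1): 66% × 18% = 11.88% of Ironwood Mining NL.
Chain via Highfield Manufacturing Inc. (R1): 23% × 19% = 4.37% of Ironwood Mining NL.
Aggregating (R2): 11.73% + 11.88% + 4.37% = 27.98%.

27.98%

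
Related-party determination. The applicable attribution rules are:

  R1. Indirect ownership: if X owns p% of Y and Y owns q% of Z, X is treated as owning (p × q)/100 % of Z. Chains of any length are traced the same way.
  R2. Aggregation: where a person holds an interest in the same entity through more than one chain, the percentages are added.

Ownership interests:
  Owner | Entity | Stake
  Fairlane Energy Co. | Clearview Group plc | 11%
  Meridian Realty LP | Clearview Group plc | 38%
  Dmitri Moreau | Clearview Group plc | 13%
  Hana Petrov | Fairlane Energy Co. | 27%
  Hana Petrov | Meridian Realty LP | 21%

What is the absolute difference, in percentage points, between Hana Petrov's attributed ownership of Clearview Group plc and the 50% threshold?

Chain via Fairlane Energy Co. (R1): 27% × 11% = 2.97% of Clearview Group plc.
Chain via Meridian Realty LP (R1): 21% × 38% = 7.98% of Clearview Group plc.
Aggregating (R2): 2.97% + 7.98% = 10.95%.
10.95% falls short of the 50% threshold by 39.05 percentage points.

39.05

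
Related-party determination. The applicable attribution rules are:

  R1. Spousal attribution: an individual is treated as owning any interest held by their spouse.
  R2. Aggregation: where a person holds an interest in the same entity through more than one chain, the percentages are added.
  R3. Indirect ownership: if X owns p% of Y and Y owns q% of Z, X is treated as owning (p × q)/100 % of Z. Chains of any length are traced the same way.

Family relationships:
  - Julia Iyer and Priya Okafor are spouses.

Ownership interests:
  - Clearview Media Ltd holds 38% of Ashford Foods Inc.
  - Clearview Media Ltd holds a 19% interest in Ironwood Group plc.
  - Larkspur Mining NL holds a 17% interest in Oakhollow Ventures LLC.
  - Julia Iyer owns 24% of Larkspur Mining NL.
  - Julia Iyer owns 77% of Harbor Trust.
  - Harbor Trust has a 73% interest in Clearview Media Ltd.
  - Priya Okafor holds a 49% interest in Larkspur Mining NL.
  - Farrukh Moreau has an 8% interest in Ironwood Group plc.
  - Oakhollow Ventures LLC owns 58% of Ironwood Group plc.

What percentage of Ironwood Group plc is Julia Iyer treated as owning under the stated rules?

17.8777%

By spousal attribution (R1), Julia Iyer is treated as also owning Priya Okafor's interest in Larkspur Mining NL, giving 24% + 49% = 73%.
Chain via Harbor Trust → Clearview Media Ltd (R3): 77% × 73% × 19% = 10.6799% of Ironwood Group plc.
Chain via Larkspur Mining NL → Oakhollow Ventures LLC (R3): 73% × 17% × 58% = 7.1978% of Ironwood Group plc.
Aggregating (R2): 10.6799% + 7.1978% = 17.8777%.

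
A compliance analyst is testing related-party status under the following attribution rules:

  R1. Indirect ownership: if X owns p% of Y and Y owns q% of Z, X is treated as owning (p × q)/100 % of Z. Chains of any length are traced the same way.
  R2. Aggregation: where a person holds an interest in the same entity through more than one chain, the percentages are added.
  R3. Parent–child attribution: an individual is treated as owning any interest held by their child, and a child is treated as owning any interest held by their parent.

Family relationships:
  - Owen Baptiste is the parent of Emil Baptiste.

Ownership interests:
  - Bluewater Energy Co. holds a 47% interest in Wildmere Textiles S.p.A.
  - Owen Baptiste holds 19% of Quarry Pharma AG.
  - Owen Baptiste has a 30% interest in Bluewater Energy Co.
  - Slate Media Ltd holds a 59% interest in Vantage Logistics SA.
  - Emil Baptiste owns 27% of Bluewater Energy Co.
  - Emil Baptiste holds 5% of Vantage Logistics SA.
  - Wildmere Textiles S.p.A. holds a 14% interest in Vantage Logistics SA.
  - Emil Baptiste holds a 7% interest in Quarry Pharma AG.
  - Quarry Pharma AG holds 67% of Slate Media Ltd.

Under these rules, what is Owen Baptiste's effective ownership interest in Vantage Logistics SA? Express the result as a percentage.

By parent–child attribution (R3), Owen Baptiste is treated as also owning Emil Baptiste's interest in Quarry Pharma AG, giving 19% + 7% = 26%.
By parent–child attribution (R3), Owen Baptiste is treated as also owning Emil Baptiste's interest in Bluewater Energy Co, giving 30% + 27% = 57%.
By parent–child attribution (R3), Owen Baptiste is treated as owning Emil Baptiste's 5% interest in Vantage Logistics SA.
Chain via Quarry Pharma AG → Slate Media Ltd (R1): 26% × 67% × 59% = 10.2778% of Vantage Logistics SA.
Chain via Bluewater Energy Co. → Wildmere Textiles S.p.A. (R1): 57% × 47% × 14% = 3.7506% of Vantage Logistics SA.
Direct interest in Vantage Logistics SA: 5%.
Aggregating (R2): 10.2778% + 3.7506% + 5% = 19.0284%.

19.0284%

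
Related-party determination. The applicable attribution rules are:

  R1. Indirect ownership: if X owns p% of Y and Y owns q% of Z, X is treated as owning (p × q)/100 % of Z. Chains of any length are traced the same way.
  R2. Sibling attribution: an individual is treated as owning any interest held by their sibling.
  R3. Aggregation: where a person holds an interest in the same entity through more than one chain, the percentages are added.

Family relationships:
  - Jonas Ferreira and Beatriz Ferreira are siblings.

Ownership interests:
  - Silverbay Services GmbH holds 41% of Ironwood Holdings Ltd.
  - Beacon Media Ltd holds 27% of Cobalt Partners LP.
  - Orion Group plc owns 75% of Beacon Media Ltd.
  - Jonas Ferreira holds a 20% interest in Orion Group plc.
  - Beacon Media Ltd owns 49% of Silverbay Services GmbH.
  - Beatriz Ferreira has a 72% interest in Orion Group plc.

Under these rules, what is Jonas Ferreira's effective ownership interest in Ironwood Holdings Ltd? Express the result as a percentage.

13.8621%

By sibling attribution (R2), Jonas Ferreira is treated as also owning Beatriz Ferreira's interest in Orion Group plc, giving 20% + 72% = 92%.
Chain via Orion Group plc → Beacon Media Ltd → Silverbay Services GmbH (R1): 92% × 75% × 49% × 41% = 13.8621% of Ironwood Holdings Ltd.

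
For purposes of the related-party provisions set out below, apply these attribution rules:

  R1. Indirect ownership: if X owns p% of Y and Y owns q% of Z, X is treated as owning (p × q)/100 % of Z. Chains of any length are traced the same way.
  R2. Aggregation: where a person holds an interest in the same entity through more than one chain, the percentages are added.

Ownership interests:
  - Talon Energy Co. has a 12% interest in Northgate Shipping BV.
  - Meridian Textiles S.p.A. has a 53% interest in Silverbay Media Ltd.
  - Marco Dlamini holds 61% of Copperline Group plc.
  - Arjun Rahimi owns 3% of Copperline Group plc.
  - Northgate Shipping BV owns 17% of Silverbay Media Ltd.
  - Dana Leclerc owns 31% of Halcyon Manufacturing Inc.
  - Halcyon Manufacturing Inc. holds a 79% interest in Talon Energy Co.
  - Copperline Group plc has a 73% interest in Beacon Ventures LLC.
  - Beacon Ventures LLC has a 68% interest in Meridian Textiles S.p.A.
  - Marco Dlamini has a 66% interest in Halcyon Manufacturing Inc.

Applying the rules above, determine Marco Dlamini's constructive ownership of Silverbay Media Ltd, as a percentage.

17.112268%

Chain via Halcyon Manufacturing Inc. → Talon Energy Co. → Northgate Shipping BV (R1): 66% × 79% × 12% × 17% = 1.063656% of Silverbay Media Ltd.
Chain via Copperline Group plc → Beacon Ventures LLC → Meridian Textiles S.p.A. (R1): 61% × 73% × 68% × 53% = 16.048612% of Silverbay Media Ltd.
Aggregating (R2): 1.063656% + 16.048612% = 17.112268%.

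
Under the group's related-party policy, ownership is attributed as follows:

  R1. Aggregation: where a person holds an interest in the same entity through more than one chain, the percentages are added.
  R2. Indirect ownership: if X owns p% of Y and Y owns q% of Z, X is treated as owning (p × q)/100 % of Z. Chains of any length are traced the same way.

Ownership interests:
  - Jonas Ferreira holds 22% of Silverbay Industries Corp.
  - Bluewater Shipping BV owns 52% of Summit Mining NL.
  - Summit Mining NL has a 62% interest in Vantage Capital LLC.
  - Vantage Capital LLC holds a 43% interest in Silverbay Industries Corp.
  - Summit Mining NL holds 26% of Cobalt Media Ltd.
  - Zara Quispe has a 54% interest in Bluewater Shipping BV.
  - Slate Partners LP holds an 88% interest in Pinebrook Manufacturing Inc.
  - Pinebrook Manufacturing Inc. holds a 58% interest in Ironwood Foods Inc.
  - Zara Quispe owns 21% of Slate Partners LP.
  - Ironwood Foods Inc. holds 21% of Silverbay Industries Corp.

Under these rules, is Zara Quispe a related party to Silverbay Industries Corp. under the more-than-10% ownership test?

No

Chain via Bluewater Shipping BV → Summit Mining NL → Vantage Capital LLC (R2): 54% × 52% × 62% × 43% = 7.486128% of Silverbay Industries Corp.
Chain via Slate Partners LP → Pinebrook Manufacturing Inc. → Ironwood Foods Inc. (R2): 21% × 88% × 58% × 21% = 2.250864% of Silverbay Industries Corp.
Aggregating (R1): 7.486128% + 2.250864% = 9.736992%.
9.736992% does not exceed the 10% threshold, so Zara is not a related party to Silverbay Industries Corp.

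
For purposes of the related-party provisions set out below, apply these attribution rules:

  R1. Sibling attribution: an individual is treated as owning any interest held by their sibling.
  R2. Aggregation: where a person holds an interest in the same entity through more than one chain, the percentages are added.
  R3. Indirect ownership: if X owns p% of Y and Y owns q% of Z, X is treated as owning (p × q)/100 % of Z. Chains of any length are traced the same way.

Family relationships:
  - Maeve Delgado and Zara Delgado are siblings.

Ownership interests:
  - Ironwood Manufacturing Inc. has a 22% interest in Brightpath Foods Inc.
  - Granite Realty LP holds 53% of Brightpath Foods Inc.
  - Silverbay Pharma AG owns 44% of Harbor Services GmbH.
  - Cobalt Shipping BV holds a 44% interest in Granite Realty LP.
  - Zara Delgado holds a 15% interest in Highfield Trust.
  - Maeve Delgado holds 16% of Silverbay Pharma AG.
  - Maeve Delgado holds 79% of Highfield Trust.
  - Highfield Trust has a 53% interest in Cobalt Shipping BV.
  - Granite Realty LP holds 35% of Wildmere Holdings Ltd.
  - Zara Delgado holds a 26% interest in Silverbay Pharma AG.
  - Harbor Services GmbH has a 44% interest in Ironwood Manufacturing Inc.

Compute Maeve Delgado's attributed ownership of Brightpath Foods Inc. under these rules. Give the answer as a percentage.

13.406888%

By sibling attribution (R1), Maeve Delgado is treated as also owning Zara Delgado's interest in Highfield Trust, giving 79% + 15% = 94%.
By sibling attribution (R1), Maeve Delgado is treated as also owning Zara Delgado's interest in Silverbay Pharma AG, giving 16% + 26% = 42%.
Chain via Highfield Trust → Cobalt Shipping BV → Granite Realty LP (R3): 94% × 53% × 44% × 53% = 11.618024% of Brightpath Foods Inc.
Chain via Silverbay Pharma AG → Harbor Services GmbH → Ironwood Manufacturing Inc. (R3): 42% × 44% × 44% × 22% = 1.788864% of Brightpath Foods Inc.
Aggregating (R2): 11.618024% + 1.788864% = 13.406888%.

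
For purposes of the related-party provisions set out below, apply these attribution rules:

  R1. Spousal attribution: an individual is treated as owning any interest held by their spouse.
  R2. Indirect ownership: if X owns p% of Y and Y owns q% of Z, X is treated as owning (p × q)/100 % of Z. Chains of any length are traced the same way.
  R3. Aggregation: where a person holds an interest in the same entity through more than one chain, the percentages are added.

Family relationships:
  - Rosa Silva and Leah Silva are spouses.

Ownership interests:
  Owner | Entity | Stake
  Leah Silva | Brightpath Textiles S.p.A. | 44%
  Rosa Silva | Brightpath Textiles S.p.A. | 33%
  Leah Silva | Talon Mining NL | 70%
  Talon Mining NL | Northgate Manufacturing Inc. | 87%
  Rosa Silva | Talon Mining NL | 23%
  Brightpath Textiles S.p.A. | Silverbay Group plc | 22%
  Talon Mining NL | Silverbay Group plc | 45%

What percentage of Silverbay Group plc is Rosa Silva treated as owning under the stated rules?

By spousal attribution (R1), Rosa Silva is treated as also owning Leah Silva's interest in Talon Mining NL, giving 23% + 70% = 93%.
By spousal attribution (R1), Rosa Silva is treated as also owning Leah Silva's interest in Brightpath Textiles S.p.A, giving 33% + 44% = 77%.
Chain via Talon Mining NL (R2): 93% × 45% = 41.85% of Silverbay Group plc.
Chain via Brightpath Textiles S.p.A. (R2): 77% × 22% = 16.94% of Silverbay Group plc.
Aggregating (R3): 41.85% + 16.94% = 58.79%.

58.79%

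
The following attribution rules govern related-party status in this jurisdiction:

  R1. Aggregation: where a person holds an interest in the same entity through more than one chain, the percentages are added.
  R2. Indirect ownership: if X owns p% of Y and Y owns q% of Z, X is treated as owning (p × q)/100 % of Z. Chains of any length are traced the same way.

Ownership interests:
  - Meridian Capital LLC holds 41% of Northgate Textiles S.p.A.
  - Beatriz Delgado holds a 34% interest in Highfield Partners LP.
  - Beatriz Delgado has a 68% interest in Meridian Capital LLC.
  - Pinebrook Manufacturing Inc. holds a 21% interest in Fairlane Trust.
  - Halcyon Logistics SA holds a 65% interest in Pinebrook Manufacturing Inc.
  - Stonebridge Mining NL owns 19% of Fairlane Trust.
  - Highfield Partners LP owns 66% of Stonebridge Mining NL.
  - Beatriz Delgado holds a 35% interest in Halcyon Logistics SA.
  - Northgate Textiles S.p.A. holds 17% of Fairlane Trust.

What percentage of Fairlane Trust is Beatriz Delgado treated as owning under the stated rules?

Chain via Meridian Capital LLC → Northgate Textiles S.p.A. (R2): 68% × 41% × 17% = 4.7396% of Fairlane Trust.
Chain via Highfield Partners LP → Stonebridge Mining NL (R2): 34% × 66% × 19% = 4.2636% of Fairlane Trust.
Chain via Halcyon Logistics SA → Pinebrook Manufacturing Inc. (R2): 35% × 65% × 21% = 4.7775% of Fairlane Trust.
Aggregating (R1): 4.7396% + 4.2636% + 4.7775% = 13.7807%.

13.7807%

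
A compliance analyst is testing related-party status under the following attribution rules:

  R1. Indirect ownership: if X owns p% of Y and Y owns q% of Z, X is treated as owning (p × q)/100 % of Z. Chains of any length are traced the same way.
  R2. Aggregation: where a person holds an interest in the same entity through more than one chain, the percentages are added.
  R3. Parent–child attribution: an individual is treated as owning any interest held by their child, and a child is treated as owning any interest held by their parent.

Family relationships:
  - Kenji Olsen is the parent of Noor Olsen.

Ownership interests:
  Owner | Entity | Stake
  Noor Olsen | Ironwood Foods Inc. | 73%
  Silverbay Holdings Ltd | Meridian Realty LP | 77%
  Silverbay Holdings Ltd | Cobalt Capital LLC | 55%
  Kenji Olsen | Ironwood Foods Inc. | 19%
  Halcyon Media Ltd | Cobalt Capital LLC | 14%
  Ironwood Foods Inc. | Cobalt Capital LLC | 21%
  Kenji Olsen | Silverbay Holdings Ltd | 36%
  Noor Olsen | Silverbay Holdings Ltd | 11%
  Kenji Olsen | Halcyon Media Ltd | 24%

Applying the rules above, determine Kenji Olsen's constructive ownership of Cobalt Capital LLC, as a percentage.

By parent–child attribution (R3), Kenji Olsen is treated as also owning Noor Olsen's interest in Ironwood Foods Inc, giving 19% + 73% = 92%.
By parent–child attribution (R3), Kenji Olsen is treated as also owning Noor Olsen's interest in Silverbay Holdings Ltd, giving 36% + 11% = 47%.
Chain via Ironwood Foods Inc. (R1): 92% × 21% = 19.32% of Cobalt Capital LLC.
Chain via Silverbay Holdings Ltd (R1): 47% × 55% = 25.85% of Cobalt Capital LLC.
Chain via Halcyon Media Ltd (R1): 24% × 14% = 3.36% of Cobalt Capital LLC.
Aggregating (R2): 19.32% + 25.85% + 3.36% = 48.53%.

48.53%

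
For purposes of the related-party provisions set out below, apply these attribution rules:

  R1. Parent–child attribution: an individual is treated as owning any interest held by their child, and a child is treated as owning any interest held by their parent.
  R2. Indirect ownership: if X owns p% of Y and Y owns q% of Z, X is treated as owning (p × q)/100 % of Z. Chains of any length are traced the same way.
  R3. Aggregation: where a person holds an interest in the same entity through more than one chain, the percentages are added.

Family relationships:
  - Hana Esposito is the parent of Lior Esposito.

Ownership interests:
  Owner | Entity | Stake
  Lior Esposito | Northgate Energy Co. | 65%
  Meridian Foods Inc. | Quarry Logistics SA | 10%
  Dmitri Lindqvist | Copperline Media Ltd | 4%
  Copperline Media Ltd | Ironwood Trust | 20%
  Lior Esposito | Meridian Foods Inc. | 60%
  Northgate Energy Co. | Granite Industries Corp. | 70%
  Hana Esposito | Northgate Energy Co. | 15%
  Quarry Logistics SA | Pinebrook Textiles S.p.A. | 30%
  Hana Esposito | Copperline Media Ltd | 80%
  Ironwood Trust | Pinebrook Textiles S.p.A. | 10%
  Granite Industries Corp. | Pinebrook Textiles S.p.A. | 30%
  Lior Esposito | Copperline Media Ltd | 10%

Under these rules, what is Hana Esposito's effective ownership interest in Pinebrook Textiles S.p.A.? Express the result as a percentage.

20.4%

By parent–child attribution (R1), Hana Esposito is treated as also owning Lior Esposito's interest in Copperline Media Ltd, giving 80% + 10% = 90%.
By parent–child attribution (R1), Hana Esposito is treated as also owning Lior Esposito's interest in Northgate Energy Co, giving 15% + 65% = 80%.
By parent–child attribution (R1), Hana Esposito is treated as owning Lior Esposito's 60% interest in Meridian Foods Inc.
Chain via Copperline Media Ltd → Ironwood Trust (R2): 90% × 20% × 10% = 1.8% of Pinebrook Textiles S.p.A.
Chain via Northgate Energy Co. → Granite Industries Corp. (R2): 80% × 70% × 30% = 16.8% of Pinebrook Textiles S.p.A.
Chain via Meridian Foods Inc. → Quarry Logistics SA (R2): 60% × 10% × 30% = 1.8% of Pinebrook Textiles S.p.A.
Aggregating (R3): 1.8% + 16.8% + 1.8% = 20.4%.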